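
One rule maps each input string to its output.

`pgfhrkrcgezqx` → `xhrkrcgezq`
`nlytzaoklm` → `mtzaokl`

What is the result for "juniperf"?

Looking at the pairs, the operation is to delete the first 3 characters, then move the last character to the front.
Starting from "juniperf": after the first operation, "iperf"; after the second, "fiper".

fiper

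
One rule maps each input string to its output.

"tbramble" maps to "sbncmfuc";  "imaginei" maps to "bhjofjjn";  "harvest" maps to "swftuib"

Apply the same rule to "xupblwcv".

qcmxdwyv

In each case the input is transformed by: shift every letter 1 place forward in the alphabet (wrapping around), then move the first 2 characters to the end (rotate left by 2).
On "xupblwcv": the first step gives "yvqcmxdw", and the second then gives "qcmxdwyv".
(Check on "harvest": → "ibswftu" → "swftuib" ✓)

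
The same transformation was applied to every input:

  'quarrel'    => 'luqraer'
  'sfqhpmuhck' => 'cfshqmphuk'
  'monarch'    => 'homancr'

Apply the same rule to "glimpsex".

Each output is the input with this applied: swap each adjacent pair of characters (1↔2, 3↔4, ...), then move the last character to the front.
For "glimpsex", step one produces "lgmispxe"; step two turns that into "elgmispx".

elgmispx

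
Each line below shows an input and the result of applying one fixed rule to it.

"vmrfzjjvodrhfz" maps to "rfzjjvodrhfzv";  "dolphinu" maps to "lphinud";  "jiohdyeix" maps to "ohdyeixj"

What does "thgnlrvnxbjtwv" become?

gnlrvnxbjtwvt

Each output is the input with this applied: move the first character to the end, then delete the first character.
"thgnlrvnxbjtwv" → "hgnlrvnxbjtwvt" → "gnlrvnxbjtwvt".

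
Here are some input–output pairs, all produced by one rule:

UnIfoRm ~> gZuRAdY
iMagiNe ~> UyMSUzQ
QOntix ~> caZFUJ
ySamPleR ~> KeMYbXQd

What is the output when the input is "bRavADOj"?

Rule — shift every letter 12 places forward in the alphabet (wrapping around), then flip the case of every letter.
On "bRavADOj": the first step gives "nDmhMPAv", and the second then gives "NdMHmpaV".

NdMHmpaV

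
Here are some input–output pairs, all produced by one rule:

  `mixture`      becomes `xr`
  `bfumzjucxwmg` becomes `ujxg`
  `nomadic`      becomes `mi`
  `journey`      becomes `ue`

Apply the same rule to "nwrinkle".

rk

Each output is the input with this applied: keep one character in every 3, starting at position 3 (positions 3rd, 6th, 9th, ...).
"nwrinkle" → "rk".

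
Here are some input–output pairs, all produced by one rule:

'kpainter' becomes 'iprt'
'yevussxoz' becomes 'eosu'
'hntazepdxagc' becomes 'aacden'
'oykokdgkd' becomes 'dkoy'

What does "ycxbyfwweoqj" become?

bcfjow

The pattern: keep every other character starting from the second (positions 2nd, 4th, 6th, ...), then sort the characters into alphabetical order.
Starting from "ycxbyfwweoqj": after the first operation, "cbfwoj"; after the second, "bcfjow".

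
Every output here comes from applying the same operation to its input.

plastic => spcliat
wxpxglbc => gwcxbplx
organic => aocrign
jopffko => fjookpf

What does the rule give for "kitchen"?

The pattern: take characters alternately from the front and the back (1st, last, 2nd, 2nd-last, ...), then move the last character to the front.
For "kitchen", step one produces "kniethc"; step two turns that into "cknieth".

cknieth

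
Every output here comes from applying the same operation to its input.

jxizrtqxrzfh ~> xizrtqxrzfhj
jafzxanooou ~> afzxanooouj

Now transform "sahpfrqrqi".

ahpfrqrqis

The pattern: move the first character to the end.
On "sahpfrqrqi" that produces "ahpfrqrqis".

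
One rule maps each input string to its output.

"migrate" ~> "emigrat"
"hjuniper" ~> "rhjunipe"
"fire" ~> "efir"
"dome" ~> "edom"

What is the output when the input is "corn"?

The transformation: move the last character to the front.
Applying that to "corn" gives "ncor".

ncor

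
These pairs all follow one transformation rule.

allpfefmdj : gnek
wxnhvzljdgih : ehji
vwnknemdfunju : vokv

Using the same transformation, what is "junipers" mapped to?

qfst

What's happening: shift every letter 1 place forward in the alphabet (wrapping around), then keep only the last 4 characters.
Applying both steps to "junipers": "kvojqfst", then "qfst".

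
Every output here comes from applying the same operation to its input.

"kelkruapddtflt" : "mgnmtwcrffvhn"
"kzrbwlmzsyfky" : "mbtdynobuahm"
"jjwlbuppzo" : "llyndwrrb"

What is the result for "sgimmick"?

In each case the input is transformed by: shift every letter 2 places forward in the alphabet (wrapping around), then delete the last character.
Starting from "sgimmick": after the first operation, "uikookem"; after the second, "uikooke".

uikooke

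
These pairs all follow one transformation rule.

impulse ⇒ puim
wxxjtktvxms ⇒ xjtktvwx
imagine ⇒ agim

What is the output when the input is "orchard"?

chor

The pattern: delete the last 3 characters, then move the first 2 characters to the end (rotate left by 2).
Working it through for "orchard": intermediate "orch", final "chor".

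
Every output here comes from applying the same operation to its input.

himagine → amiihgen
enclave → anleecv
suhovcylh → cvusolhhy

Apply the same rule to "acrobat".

arocbat

The rule is to sort the characters into reverse alphabetical order, then swap the first and last characters.
Working it through for "acrobat": intermediate "trocbaa", final "arocbat".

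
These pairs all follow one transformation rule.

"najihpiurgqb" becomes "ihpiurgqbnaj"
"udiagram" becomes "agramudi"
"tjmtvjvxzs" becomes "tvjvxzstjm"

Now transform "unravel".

avelunr

The transformation: move the first 3 characters to the end (rotate left by 3).
On "unravel" that produces "avelunr".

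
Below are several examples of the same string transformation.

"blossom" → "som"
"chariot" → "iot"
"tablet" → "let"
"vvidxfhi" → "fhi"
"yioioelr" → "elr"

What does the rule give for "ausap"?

sap

In each case the input is transformed by: keep only the last 3 characters.
For "ausap" the result is "sap".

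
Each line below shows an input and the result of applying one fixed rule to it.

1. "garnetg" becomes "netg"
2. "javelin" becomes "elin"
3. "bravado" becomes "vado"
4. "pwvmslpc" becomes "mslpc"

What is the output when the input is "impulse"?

The rule is to delete the first 3 characters.
Applying that to "impulse" gives "ulse".

ulse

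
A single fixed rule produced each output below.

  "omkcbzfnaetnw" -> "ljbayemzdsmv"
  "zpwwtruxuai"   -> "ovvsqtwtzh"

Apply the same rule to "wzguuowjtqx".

yfttnvispw

The rule is to delete the first character, then shift every letter 1 place backward in the alphabet (wrapping around).
Working it through for "wzguuowjtqx": intermediate "zguuowjtqx", final "yfttnvispw".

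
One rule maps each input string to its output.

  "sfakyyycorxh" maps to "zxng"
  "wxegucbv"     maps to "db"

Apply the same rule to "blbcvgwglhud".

The pattern: shift every letter 1 place backward in the alphabet (wrapping around), then keep one character in every 3, starting at position 3 (positions 3rd, 6th, 9th, ...).
Applying both steps to "blbcvgwglhud": "akabufvfkgtc", then "afkc".

afkc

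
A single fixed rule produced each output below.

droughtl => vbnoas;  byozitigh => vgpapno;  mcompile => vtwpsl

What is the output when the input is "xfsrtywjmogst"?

Looking at the pairs, the operation is to shift every letter 7 places forward in the alphabet (wrapping around), then delete the first 2 characters.
"xfsrtywjmogst" → "zyafdqtvnza".

zyafdqtvnza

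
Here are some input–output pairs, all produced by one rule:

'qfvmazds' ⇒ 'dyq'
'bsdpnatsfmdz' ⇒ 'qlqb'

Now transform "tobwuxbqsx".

mso

The rule is to shift every letter 2 places backward in the alphabet (wrapping around), then keep one character in every 3, starting at position 2 (positions 2nd, 5th, 8th, ...).
For "tobwuxbqsx", step one produces "rmzusvzoqv"; step two turns that into "mso".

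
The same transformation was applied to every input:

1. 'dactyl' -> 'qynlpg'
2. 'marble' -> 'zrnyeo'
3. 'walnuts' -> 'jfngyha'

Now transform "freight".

sgeurtv

The pattern: shift every letter 13 places forward in the alphabet (wrapping around) — i.e. ROT13, then take characters alternately from the front and the back (1st, last, 2nd, 2nd-last, ...).
For "freight", step one produces "servtug"; step two turns that into "sgeurtv".
(Check on "marble": → "zneoyr" → "zrnyeo" ✓)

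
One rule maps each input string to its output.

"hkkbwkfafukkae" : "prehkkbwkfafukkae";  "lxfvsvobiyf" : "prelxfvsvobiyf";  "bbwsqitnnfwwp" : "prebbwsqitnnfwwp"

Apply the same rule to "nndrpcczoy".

The pattern: prepend "pre".
On "nndrpcczoy" that produces "prenndrpcczoy".

prenndrpcczoy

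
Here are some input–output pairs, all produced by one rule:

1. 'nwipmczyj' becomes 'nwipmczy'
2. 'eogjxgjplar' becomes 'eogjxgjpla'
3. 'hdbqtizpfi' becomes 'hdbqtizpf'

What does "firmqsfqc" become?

Rule — delete the last character.
So "firmqsfqc" becomes "firmqsfq".

firmqsfq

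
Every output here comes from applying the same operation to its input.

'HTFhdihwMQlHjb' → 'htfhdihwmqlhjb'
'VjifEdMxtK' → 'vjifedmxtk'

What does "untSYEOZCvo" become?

untsyeozcvo

Rule — convert every letter to lowercase.
Applying that to "untSYEOZCvo" gives "untsyeozcvo".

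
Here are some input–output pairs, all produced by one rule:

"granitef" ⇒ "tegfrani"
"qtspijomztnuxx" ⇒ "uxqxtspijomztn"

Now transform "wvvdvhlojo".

Each output is the input with this applied: swap the first and last characters, then move the last 3 characters to the front (rotate right by 3).
On "wvvdvhlojo": the first step gives "ovvdvhlojw", and the second then gives "ojwovvdvhl".

ojwovvdvhl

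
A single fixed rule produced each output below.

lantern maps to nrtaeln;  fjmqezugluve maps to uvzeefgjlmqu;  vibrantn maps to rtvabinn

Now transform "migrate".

mrtaegi

Each output is the input with this applied: sort the characters into alphabetical order, then move the last 3 characters to the front (rotate right by 3).
"migrate" → "mrtaegi".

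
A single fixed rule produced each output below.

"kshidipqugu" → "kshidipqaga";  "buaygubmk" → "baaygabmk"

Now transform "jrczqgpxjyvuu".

jrczqgpxjyvaa

Each output is the input with this applied: replace every "u" with "a".
So "jrczqgpxjyvuu" becomes "jrczqgpxjyvaa".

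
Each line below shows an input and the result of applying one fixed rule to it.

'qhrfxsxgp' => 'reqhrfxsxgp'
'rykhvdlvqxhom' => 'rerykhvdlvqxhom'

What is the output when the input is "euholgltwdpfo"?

reeuholgltwdpfo

The pattern: prepend "re".
So "euholgltwdpfo" becomes "reeuholgltwdpfo".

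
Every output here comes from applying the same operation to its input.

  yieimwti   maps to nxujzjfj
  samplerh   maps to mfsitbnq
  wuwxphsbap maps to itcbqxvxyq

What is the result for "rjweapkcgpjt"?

ldhqkuskxfbq

The pattern: swap the front and back halves of the string, then shift every letter 1 place forward in the alphabet (wrapping around).
"rjweapkcgpjt" → "ldhqkuskxfbq".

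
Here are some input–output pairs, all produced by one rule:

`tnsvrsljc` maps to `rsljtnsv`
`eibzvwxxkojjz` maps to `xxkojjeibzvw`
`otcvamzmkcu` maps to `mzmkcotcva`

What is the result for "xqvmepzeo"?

The transformation: delete the last character, then swap the front and back halves of the string.
Working it through for "xqvmepzeo": intermediate "xqvmepze", final "epzexqvm".

epzexqvm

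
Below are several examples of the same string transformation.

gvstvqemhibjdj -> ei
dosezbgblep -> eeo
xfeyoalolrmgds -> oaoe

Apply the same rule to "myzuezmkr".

ue

The pattern: move the first 3 characters to the end (rotate left by 3), then keep only the vowels.
"myzuezmkr" → "uezmkrmyz" → "ue".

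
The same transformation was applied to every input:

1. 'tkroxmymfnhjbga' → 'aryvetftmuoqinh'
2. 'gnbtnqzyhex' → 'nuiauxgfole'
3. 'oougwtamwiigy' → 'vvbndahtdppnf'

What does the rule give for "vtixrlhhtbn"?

capeysooaiu

What's happening: shift every letter 7 places forward in the alphabet (wrapping around).
Applying that to "vtixrlhhtbn" gives "capeysooaiu".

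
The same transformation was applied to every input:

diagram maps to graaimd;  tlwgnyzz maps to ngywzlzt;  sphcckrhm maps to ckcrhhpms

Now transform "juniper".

The pattern: take characters alternately from the front and the back (1st, last, 2nd, 2nd-last, ...), then reverse the string.
Applying both steps to "juniper": "jruenpi", then "ipneurj".

ipneurj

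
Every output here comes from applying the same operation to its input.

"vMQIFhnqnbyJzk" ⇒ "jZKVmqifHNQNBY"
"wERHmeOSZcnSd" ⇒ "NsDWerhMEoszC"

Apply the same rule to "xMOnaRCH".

Rule — move the last 3 characters to the front (rotate right by 3), then flip the case of every letter.
Applying both steps to "xMOnaRCH": "RCHxMOna", then "rchXmoNA".

rchXmoNA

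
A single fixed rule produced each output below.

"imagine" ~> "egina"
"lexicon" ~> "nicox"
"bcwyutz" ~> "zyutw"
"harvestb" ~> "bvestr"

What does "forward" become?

The pattern: delete the first 2 characters, then swap the first and last characters.
Working it through for "forward": intermediate "rward", final "dwarr".

dwarr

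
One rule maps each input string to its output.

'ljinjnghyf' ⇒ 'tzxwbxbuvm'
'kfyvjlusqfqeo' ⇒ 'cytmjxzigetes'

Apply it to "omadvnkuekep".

The pattern: move the last character to the front, then shift every letter 12 places backward in the alphabet (wrapping around).
Working it through for "omadvnkuekep": intermediate "pomadvnkueke", final "dcaorjbyisys".

dcaorjbyisys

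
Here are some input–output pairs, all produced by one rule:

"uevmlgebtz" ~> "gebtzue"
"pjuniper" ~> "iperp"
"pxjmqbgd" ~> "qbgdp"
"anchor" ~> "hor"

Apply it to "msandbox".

dboxm

The pattern: swap the front and back halves of the string, then delete the last 3 characters.
Starting from "msandbox": after the first operation, "dboxmsan"; after the second, "dboxm".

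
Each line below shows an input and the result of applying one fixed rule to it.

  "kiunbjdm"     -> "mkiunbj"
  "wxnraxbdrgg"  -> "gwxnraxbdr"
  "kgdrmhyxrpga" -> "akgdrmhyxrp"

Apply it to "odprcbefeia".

aodprcbefe

The pattern: move the last 2 characters to the front (rotate right by 2), then delete the first character.
Applying both steps to "odprcbefeia": "iaodprcbefe", then "aodprcbefe".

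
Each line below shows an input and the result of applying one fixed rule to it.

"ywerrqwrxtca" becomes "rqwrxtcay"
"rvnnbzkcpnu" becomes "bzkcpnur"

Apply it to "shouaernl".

Each output is the input with this applied: move the first character to the end, then delete the first 3 characters.
Starting from "shouaernl": after the first operation, "houaernls"; after the second, "aernls".

aernls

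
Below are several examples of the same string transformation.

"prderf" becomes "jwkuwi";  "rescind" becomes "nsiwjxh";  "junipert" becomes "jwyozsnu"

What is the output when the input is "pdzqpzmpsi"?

Each output is the input with this applied: shift every letter 5 places forward in the alphabet (wrapping around), then move the last 3 characters to the front (rotate right by 3).
For "pdzqpzmpsi", step one produces "uievueruxn"; step two turns that into "uxnuievuer".

uxnuievuer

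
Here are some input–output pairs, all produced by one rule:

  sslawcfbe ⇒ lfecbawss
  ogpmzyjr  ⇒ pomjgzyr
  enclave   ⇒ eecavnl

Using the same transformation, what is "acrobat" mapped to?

cbaatro

What's happening: sort the characters into reverse alphabetical order, then move the first 3 characters to the end (rotate left by 3).
For "acrobat" the result is "cbaatro".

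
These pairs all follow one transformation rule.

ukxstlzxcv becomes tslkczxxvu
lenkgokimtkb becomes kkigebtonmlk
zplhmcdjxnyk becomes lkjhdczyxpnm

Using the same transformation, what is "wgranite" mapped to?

Each output is the input with this applied: sort the characters into reverse alphabetical order, then swap the front and back halves of the string.
Working it through for "wgranite": intermediate "wtrnigea", final "igeawtrn".
(Check on "ukxstlzxcv": → "zxxvutslkc" → "tslkczxxvu" ✓)

igeawtrn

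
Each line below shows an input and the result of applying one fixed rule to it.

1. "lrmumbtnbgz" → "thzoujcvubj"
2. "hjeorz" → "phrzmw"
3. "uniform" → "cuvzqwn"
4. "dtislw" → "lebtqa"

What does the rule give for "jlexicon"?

The pattern: shift every letter 8 places forward in the alphabet (wrapping around), then take characters alternately from the front and the back (1st, last, 2nd, 2nd-last, ...).
For "jlexicon" the result is "rvtwmkfq".
(Check on "lrmumbtnbgz": → "tzucujbvjoh" → "thzoujcvubj" ✓)

rvtwmkfq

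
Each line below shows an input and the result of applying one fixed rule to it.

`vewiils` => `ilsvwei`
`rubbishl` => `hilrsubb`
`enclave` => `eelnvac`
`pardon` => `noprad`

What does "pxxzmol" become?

In each case the input is transformed by: sort the characters into alphabetical order, then move the first 2 characters to the end (rotate left by 2).
Working it through for "pxxzmol": intermediate "lmopxxz", final "opxxzlm".
(Check on "enclave": → "aceelnv" → "eelnvac" ✓)

opxxzlm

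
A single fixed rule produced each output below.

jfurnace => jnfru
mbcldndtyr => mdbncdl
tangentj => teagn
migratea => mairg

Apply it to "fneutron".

ftnue

Rule — delete the last 3 characters, then take characters alternately from the front and the back (1st, last, 2nd, 2nd-last, ...).
Working it through for "fneutron": intermediate "fneut", final "ftnue".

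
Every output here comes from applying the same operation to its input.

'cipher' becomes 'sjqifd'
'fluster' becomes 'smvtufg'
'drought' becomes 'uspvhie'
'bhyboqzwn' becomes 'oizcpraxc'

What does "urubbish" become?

In each case the input is transformed by: swap the first and last characters, then shift every letter 1 place forward in the alphabet (wrapping around).
Starting from "urubbish": after the first operation, "hrubbisu"; after the second, "isvccjtv".

isvccjtv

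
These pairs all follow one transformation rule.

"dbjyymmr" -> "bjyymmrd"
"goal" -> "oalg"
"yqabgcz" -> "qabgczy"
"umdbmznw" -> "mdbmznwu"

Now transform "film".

The rule is to move the first character to the end.
"film" → "ilmf".

ilmf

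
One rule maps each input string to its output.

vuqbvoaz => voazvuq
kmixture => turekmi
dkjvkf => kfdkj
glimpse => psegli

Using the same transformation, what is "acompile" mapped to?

Each output is the input with this applied: move the first 3 characters to the end (rotate left by 3), then delete the first character.
For "acompile", step one produces "mpileaco"; step two turns that into "pileaco".

pileaco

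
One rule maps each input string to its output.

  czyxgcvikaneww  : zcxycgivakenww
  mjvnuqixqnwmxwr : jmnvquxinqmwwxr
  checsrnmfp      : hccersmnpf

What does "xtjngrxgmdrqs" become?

Each output is the input with this applied: swap each adjacent pair of characters (1↔2, 3↔4, ...).
"xtjngrxgmdrqs" → "txnjrggxdmqrs".

txnjrggxdmqrs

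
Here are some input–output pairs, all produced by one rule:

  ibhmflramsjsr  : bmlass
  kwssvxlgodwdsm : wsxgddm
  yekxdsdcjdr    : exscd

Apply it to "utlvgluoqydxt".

Each output is the input with this applied: keep every other character starting from the second (positions 2nd, 4th, 6th, ...).
For "utlvgluoqydxt" the result is "tvloyx".

tvloyx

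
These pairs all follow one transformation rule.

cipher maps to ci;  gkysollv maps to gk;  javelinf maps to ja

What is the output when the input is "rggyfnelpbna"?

What's happening: keep only the first 2 characters.
So "rggyfnelpbna" becomes "rg".

rg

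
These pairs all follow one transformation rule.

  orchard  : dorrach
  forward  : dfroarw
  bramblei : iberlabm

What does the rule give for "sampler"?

Each output is the input with this applied: reverse the string, then take characters alternately from the front and the back (1st, last, 2nd, 2nd-last, ...).
For "sampler", step one produces "relpmas"; step two turns that into "rsealmp".

rsealmp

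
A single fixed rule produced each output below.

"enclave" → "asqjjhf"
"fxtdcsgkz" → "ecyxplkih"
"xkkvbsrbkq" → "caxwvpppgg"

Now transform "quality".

dzyvqnf

Each output is the input with this applied: sort the characters into reverse alphabetical order, then shift every letter 5 places forward in the alphabet (wrapping around).
For "quality", step one produces "yutqlia"; step two turns that into "dzyvqnf".
(Check on "xkkvbsrbkq": → "xvsrqkkkbb" → "caxwvpppgg" ✓)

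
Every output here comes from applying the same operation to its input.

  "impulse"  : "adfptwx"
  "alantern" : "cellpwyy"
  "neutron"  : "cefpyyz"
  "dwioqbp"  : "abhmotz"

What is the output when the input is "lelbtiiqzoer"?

bcekmppttwwz

The transformation: shift every letter 11 places forward in the alphabet (wrapping around), then sort the characters into alphabetical order.
"lelbtiiqzoer" → "wpwmettbkzpc" → "bcekmppttwwz".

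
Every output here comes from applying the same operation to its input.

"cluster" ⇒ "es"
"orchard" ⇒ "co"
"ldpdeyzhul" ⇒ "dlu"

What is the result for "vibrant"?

What's happening: sort the characters into alphabetical order, then keep one character in every 3, starting at position 2 (positions 2nd, 5th, 8th, ...).
"vibrant" → "br".

br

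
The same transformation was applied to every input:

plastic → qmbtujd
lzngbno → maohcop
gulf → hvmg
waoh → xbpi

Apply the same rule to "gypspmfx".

hzqtqngy

Rule — shift every letter 1 place forward in the alphabet (wrapping around).
So "gypspmfx" becomes "hzqtqngy".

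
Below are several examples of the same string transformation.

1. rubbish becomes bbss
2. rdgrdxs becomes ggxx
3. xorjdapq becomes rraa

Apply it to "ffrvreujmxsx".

In each case the input is transformed by: keep one character in every 3, starting at position 3 (positions 3rd, 6th, 9th, ...), then double every character.
"ffrvreujmxsx" → "remx" → "rreemmxx".

rreemmxx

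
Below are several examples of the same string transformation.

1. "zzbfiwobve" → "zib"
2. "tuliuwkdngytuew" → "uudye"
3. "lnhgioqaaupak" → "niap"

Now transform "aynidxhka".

The rule is to keep one character in every 3, starting at position 2 (positions 2nd, 5th, 8th, ...).
Applying that to "aynidxhka" gives "ydk".

ydk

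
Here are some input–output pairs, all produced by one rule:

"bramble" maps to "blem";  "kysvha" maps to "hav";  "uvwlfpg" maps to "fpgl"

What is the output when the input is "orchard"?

Rule — delete the first 3 characters, then move the first character to the end.
"orchard" → "hard" → "ardh".

ardh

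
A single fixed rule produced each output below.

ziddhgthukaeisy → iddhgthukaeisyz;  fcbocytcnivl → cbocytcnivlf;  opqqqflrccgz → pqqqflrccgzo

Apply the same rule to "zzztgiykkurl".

Rule — move the first character to the end.
For "zzztgiykkurl" the result is "zztgiykkurlz".

zztgiykkurlz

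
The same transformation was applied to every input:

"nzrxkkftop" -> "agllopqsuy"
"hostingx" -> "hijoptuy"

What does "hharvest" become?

bfiistuw

What's happening: shift every letter 1 place forward in the alphabet (wrapping around), then sort the characters into alphabetical order.
Working it through for "hharvest": intermediate "iibswftu", final "bfiistuw".
(Check on "hostingx": → "iptujohy" → "hijoptuy" ✓)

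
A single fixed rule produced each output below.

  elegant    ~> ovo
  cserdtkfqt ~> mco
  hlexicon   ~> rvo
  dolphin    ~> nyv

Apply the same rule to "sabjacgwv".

Rule — shift every letter 10 places forward in the alphabet (wrapping around), then keep only the first 3 characters.
On "sabjacgwv": the first step gives "ckltkmqgf", and the second then gives "ckl".
(Check on "cserdtkfqt": → "mcobndupad" → "mco" ✓)

ckl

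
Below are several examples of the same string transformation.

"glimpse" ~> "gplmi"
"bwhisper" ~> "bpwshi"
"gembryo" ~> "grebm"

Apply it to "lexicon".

The pattern: delete the last 2 characters, then take characters alternately from the front and the back (1st, last, 2nd, 2nd-last, ...).
Applying both steps to "lexicon": "lexic", then "lceix".

lceix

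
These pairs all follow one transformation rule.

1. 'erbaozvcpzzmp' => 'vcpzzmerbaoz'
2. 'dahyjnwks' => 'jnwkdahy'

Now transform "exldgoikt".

goikexld

Rule — delete the last character, then swap the front and back halves of the string.
For "exldgoikt" the result is "goikexld".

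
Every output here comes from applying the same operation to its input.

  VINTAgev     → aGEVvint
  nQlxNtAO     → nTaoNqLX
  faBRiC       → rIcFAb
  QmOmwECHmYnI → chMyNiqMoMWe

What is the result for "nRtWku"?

wKUNrT

The rule is to swap the front and back halves of the string, then flip the case of every letter.
Starting from "nRtWku": after the first operation, "WkunRt"; after the second, "wKUNrT".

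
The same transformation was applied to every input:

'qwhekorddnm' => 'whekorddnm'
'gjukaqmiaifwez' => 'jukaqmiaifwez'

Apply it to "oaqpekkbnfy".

The rule is to delete the first character.
For "oaqpekkbnfy" the result is "aqpekkbnfy".

aqpekkbnfy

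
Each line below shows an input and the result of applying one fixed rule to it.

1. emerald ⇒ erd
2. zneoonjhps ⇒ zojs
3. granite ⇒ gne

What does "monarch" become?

mah

Each output is the input with this applied: keep one character in every 3, starting at position 1 (positions 1st, 4th, 7th, ...).
"monarch" → "mah".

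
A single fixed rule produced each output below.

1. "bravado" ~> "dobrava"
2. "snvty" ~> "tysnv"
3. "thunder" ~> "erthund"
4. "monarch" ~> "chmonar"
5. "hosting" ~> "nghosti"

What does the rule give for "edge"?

Each output is the input with this applied: move the last 2 characters to the front (rotate right by 2).
So "edge" becomes "geed".

geed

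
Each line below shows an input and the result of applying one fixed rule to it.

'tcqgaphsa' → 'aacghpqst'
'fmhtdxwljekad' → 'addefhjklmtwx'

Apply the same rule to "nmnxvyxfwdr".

dfmnnrvwxxy

The pattern: sort the characters into alphabetical order.
"nmnxvyxfwdr" → "dfmnnrvwxxy".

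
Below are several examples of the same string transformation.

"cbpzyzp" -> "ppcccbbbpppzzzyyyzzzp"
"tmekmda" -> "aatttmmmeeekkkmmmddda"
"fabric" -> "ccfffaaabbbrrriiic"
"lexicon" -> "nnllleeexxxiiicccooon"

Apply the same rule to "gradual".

Rule — repeat every character 3 times, then move the last 2 characters to the front (rotate right by 2).
"gradual" → "llgggrrraaaddduuuaaal".
(Check on "lexicon": → "llleeexxxiiicccooonnn" → "nnllleeexxxiiicccooon" ✓)

llgggrrraaaddduuuaaal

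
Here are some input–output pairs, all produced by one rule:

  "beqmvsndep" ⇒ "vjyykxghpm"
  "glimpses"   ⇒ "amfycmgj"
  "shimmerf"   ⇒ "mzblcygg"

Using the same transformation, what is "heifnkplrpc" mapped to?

In each case the input is transformed by: shift every letter 6 places backward in the alphabet (wrapping around), then take characters alternately from the front and the back (1st, last, 2nd, 2nd-last, ...).
For "heifnkplrpc", step one produces "byczhejfljw"; step two turns that into "bwyjclzfhje".

bwyjclzfhje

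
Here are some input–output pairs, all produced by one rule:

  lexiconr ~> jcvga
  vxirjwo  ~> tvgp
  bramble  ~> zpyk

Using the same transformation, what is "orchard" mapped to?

What's happening: delete the last 3 characters, then shift every letter 2 places backward in the alphabet (wrapping around).
"orchard" → "mpaf".
(Check on "lexiconr": → "lexic" → "jcvga" ✓)

mpaf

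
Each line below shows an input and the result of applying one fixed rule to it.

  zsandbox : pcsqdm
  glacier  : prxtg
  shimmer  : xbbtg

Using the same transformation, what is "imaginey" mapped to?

What's happening: delete the first 2 characters, then shift every letter 11 places backward in the alphabet (wrapping around).
Working it through for "imaginey": intermediate "aginey", final "pvxctn".
(Check on "zsandbox": → "andbox" → "pcsqdm" ✓)

pvxctn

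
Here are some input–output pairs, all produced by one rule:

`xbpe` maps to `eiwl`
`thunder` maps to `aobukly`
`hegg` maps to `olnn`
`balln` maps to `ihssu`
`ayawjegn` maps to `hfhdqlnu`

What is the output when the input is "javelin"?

The transformation: shift every letter 7 places forward in the alphabet (wrapping around).
For "javelin" the result is "qhclspu".

qhclspu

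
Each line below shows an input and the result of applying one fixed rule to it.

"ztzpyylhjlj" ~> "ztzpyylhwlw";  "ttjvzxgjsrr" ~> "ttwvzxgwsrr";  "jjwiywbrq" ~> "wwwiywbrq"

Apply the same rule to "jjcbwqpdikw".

The transformation: replace every "j" with "w".
So "jjcbwqpdikw" becomes "wwcbwqpdikw".

wwcbwqpdikw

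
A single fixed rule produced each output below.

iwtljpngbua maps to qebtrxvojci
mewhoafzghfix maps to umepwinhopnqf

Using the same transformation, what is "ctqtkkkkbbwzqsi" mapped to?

kbybssssjjehyaq

The pattern: shift every letter 8 places forward in the alphabet (wrapping around).
Doing the same to "ctqtkkkkbbwzqsi": "kbybssssjjehyaq".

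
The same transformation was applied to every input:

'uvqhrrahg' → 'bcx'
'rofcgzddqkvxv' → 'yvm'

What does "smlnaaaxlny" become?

Each output is the input with this applied: shift every letter 7 places forward in the alphabet (wrapping around), then keep only the first 3 characters.
On "smlnaaaxlny": the first step gives "ztsuhhhesuf", and the second then gives "zts".

zts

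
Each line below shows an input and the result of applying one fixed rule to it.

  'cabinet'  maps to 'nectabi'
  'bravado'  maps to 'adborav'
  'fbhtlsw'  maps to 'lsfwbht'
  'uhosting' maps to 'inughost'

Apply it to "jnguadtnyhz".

In each case the input is transformed by: swap the first and last characters, then move the last 3 characters to the front (rotate right by 3).
Starting from "jnguadtnyhz": after the first operation, "znguadtnyhj"; after the second, "yhjznguadtn".

yhjznguadtn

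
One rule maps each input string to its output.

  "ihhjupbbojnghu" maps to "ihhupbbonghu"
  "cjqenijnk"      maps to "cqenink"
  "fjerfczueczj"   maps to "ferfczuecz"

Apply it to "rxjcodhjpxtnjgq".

The pattern: remove every "j".
"rxjcodhjpxtnjgq" → "rxcodhpxtngq".

rxcodhpxtngq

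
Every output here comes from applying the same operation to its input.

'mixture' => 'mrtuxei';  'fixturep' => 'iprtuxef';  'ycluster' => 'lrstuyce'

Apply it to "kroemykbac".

cekkmoryab

Looking at the pairs, the operation is to sort the characters into alphabetical order, then move the first 2 characters to the end (rotate left by 2).
Working it through for "kroemykbac": intermediate "abcekkmory", final "cekkmoryab".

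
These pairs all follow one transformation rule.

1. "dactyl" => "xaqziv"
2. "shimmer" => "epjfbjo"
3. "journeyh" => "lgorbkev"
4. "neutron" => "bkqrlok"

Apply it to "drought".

The rule is to shift every letter 3 places backward in the alphabet (wrapping around), then swap each adjacent pair of characters (1↔2, 3↔4, ...).
"drought" → "aolrdeq" → "oarledq".

oarledq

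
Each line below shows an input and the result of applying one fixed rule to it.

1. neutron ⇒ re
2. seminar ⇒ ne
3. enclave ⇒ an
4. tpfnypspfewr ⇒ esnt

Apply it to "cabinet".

The pattern: reverse the string, then keep one character in every 3, starting at position 3 (positions 3rd, 6th, 9th, ...).
On "cabinet": the first step gives "tenibac", and the second then gives "na".

na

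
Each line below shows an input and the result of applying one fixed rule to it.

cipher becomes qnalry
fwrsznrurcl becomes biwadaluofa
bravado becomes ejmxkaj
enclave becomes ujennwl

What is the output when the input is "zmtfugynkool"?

The rule is to move the first 3 characters to the end (rotate left by 3), then shift every letter 9 places forward in the alphabet (wrapping around).
Starting from "zmtfugynkool": after the first operation, "fugynkoolzmt"; after the second, "odphwtxxuivc".

odphwtxxuivc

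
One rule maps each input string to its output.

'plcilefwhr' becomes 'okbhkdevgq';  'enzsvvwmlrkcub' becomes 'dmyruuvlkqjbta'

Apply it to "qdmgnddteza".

In each case the input is transformed by: shift every letter 1 place backward in the alphabet (wrapping around).
On "qdmgnddteza" that produces "pclfmccsdyz".

pclfmccsdyz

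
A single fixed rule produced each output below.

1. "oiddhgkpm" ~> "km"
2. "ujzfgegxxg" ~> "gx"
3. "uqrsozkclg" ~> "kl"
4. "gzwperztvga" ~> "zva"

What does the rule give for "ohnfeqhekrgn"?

hkg

The pattern: keep every other character starting from the first (positions 1st, 3rd, 5th, ...), then delete the first 3 characters.
Applying both steps to "ohnfeqhekrgn": "onehkg", then "hkg".
(Check on "oiddhgkpm": → "odhkm" → "km" ✓)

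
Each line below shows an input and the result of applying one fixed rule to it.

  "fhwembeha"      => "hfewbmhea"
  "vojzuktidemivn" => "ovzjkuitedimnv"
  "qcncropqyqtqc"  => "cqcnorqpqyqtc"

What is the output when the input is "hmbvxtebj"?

Each output is the input with this applied: swap each adjacent pair of characters (1↔2, 3↔4, ...).
Doing the same to "hmbvxtebj": "mhvbtxbej".

mhvbtxbej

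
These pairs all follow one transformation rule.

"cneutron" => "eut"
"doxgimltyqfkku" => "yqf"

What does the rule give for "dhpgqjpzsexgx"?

Rule — move the last 3 characters to the front (rotate right by 3), then keep only the last 3 characters.
For "dhpgqjpzsexgx", step one produces "xgxdhpgqjpzse"; step two turns that into "zse".

zse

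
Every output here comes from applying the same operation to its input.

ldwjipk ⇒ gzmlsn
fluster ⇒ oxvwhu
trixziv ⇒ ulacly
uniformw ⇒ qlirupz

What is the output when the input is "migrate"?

ljudwh

In each case the input is transformed by: shift every letter 3 places forward in the alphabet (wrapping around), then delete the first character.
Applying that to "migrate" gives "ljudwh".
(Check on "fluster": → "ioxvwhu" → "oxvwhu" ✓)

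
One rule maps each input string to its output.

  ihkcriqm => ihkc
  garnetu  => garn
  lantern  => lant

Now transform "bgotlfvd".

bgot

Each output is the input with this applied: keep only the first 4 characters.
On "bgotlfvd" that produces "bgot".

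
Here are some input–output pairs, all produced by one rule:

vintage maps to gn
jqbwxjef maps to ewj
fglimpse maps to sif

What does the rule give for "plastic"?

In each case the input is transformed by: reverse the string, then keep one character in every 3, starting at position 2 (positions 2nd, 5th, 8th, ...).
"plastic" → "citsalp" → "ia".

ia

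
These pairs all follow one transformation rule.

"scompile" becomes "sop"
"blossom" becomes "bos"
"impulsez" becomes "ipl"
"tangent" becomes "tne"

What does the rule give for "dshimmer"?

Each output is the input with this applied: delete the last 2 characters, then keep every other character starting from the first (positions 1st, 3rd, 5th, ...).
On "dshimmer": the first step gives "dshimm", and the second then gives "dhm".
(Check on "impulsez": → "impuls" → "ipl" ✓)

dhm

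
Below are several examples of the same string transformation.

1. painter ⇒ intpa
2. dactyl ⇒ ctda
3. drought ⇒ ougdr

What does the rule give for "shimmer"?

The transformation: delete the last 2 characters, then move the first 2 characters to the end (rotate left by 2).
Applying both steps to "shimmer": "shimm", then "immsh".

immsh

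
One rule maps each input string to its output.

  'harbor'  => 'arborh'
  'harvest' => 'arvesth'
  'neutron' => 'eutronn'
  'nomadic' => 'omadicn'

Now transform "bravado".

Rule — move the first character to the end.
Applying that to "bravado" gives "ravadob".

ravadob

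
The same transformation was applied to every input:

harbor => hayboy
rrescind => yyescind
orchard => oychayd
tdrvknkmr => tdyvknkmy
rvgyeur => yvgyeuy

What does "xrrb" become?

xyyb

The pattern: replace every "r" with "y".
Doing the same to "xrrb": "xyyb".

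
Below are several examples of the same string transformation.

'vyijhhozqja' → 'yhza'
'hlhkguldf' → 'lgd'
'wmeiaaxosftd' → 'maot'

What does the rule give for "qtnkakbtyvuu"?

tatu

Rule — keep one character in every 3, starting at position 2 (positions 2nd, 5th, 8th, ...).
On "qtnkakbtyvuu" that produces "tatu".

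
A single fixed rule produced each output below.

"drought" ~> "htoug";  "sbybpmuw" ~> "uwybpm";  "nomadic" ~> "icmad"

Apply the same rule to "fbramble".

leramb

Each output is the input with this applied: delete the first 2 characters, then move the last 2 characters to the front (rotate right by 2).
"fbramble" → "ramble" → "leramb".
(Check on "sbybpmuw": → "ybpmuw" → "uwybpm" ✓)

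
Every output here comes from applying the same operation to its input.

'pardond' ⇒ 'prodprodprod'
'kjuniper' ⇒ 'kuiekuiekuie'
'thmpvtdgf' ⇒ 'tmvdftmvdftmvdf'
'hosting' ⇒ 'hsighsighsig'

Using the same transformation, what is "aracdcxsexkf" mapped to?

aadxekaadxekaadxek

Looking at the pairs, the operation is to keep every other character starting from the first (positions 1st, 3rd, 5th, ...), then write the whole string 3 times in a row.
"aracdcxsexkf" → "aadxek" → "aadxekaadxekaadxek".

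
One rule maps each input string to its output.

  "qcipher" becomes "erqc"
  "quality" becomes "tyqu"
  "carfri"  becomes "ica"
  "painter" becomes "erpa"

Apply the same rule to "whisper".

Rule — move the first 2 characters to the end (rotate left by 2), then delete the first 3 characters.
Working it through for "whisper": intermediate "isperwh", final "erwh".

erwh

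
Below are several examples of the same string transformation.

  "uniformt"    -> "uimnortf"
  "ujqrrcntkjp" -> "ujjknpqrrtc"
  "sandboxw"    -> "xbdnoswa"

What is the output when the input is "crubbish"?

ubchirsb

The rule is to sort the characters into alphabetical order, then swap the first and last characters.
Starting from "crubbish": after the first operation, "bbchirsu"; after the second, "ubchirsb".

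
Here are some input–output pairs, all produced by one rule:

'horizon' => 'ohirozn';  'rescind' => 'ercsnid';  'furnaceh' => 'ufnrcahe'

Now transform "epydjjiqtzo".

pedyjjqizto

Rule — swap each adjacent pair of characters (1↔2, 3↔4, ...).
For "epydjjiqtzo" the result is "pedyjjqizto".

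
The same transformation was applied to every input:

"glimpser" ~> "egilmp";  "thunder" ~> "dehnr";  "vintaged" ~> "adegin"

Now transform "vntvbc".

The transformation: sort the characters into alphabetical order, then delete the last 2 characters.
For "vntvbc" the result is "bcnt".

bcnt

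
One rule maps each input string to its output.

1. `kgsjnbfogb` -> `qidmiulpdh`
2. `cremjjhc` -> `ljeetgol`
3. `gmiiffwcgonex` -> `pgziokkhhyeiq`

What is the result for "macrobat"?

dcvocetq

The transformation: shift every letter 2 places forward in the alphabet (wrapping around), then move the last 3 characters to the front (rotate right by 3).
Starting from "macrobat": after the first operation, "ocetqdcv"; after the second, "dcvocetq".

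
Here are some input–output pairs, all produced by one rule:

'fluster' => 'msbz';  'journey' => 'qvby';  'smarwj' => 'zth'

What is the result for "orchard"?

vyjo

The rule is to shift every letter 7 places forward in the alphabet (wrapping around), then delete the last 3 characters.
Applying both steps to "orchard": "vyjohyk", then "vyjo".
(Check on "fluster": → "msbzaly" → "msbz" ✓)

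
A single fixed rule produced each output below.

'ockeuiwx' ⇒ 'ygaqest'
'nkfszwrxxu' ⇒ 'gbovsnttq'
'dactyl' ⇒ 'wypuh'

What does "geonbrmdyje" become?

akjxnizufa

The transformation: shift every letter 4 places backward in the alphabet (wrapping around), then delete the first character.
"geonbrmdyje" → "cakjxnizufa" → "akjxnizufa".
(Check on "dactyl": → "zwypuh" → "wypuh" ✓)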